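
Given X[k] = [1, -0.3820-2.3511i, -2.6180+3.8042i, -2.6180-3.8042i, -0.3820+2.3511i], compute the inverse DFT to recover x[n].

x[n] = (1/5) Σ(k=0 to 4) X[k] · e^(2πikn/5)

Computing each x[n]:
x[0] = -1
x[1] = 1
x[2] = 2
x[3] = -2
x[4] = 1

x = [-1, 1, 2, -2, 1]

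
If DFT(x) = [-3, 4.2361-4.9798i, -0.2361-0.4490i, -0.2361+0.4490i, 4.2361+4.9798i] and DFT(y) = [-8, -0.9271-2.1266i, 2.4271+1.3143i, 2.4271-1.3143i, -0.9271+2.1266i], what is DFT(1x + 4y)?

By linearity: DFT(1x + 4y) = 1·DFT(x) + 4·DFT(y)
= 1·[-3, 4.2361-4.9798i, -0.2361-0.4490i, -0.2361+0.4490i, 4.2361+4.9798i] + 4·[-8, -0.9271-2.1266i, 2.4271+1.3143i, 2.4271-1.3143i, -0.9271+2.1266i]

Computing element-wise:
Z[0] = 1·(-3) + 4·(-8) = -35
Z[1] = 1·(4.2361-4.9798i) + 4·(-0.9271-2.1266i) = 0.5277-13.4862i
Z[2] = 1·(-0.2361-0.4490i) + 4·(2.4271+1.3143i) = 9.4723+4.8082i
Z[3] = 1·(-0.2361+0.4490i) + 4·(2.4271-1.3143i) = 9.4723-4.8082i
Z[4] = 1·(4.2361+4.9798i) + 4·(-0.9271+2.1266i) = 0.5277+13.4862i

DFT(1x + 4y) = 1·X + 4·Y = [-35, 0.5277-13.4862i, 9.4723+4.8082i, 9.4723-4.8082i, 0.5277+13.4862i]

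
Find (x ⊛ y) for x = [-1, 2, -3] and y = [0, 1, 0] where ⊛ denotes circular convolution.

(x ⊛ y)[n] = Σ(m=0 to 2) x[m] · y[(n-m) mod 3]

Computing each output sample:
(x ⊛ y)[0] = -3
(x ⊛ y)[1] = -1
(x ⊛ y)[2] = 2

x ⊛ y = [-3, -1, 2]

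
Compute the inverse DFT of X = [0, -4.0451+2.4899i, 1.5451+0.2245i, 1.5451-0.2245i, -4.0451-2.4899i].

x[n] = (1/5) Σ(k=0 to 4) X[k] · e^(2πikn/5)

Computing each x[n]:
x[0] = -1
x[1] = -2
x[2] = 1
x[3] = 2
x[4] = 0

x = [-1, -2, 1, 2, 0]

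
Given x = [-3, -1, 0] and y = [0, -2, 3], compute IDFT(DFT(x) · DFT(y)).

(x ⊛ y)[n] = Σ(m=0 to 2) x[m] · y[(n-m) mod 3]

Computing each output sample:
(x ⊛ y)[0] = -3
(x ⊛ y)[1] = 6
(x ⊛ y)[2] = -7

x ⊛ y = [-3, 6, -7]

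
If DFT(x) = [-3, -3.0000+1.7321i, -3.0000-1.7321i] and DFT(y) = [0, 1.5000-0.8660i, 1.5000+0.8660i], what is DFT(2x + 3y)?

By linearity: DFT(2x + 3y) = 2·DFT(x) + 3·DFT(y)
= 2·[-3, -3.0000+1.7321i, -3.0000-1.7321i] + 3·[0, 1.5000-0.8660i, 1.5000+0.8660i]

Computing element-wise:
Z[0] = 2·(-3) + 3·(0) = -6
Z[1] = 2·(-3.0000+1.7321i) + 3·(1.5000-0.8660i) = -1.5000+0.8662i
Z[2] = 2·(-3.0000-1.7321i) + 3·(1.5000+0.8660i) = -1.5000-0.8662i

DFT(2x + 3y) = 2·X + 3·Y = [-6, -1.5000+0.8662i, -1.5000-0.8662i]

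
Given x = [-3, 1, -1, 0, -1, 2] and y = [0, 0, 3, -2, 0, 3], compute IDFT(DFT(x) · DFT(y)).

(x ⊛ y)[n] = Σ(m=0 to 5) x[m] · y[(n-m) mod 6]

Computing each output sample:
(x ⊛ y)[0] = 0
(x ⊛ y)[1] = 5
(x ⊛ y)[2] = -13
(x ⊛ y)[3] = 6
(x ⊛ y)[4] = 1
(x ⊛ y)[5] = -7

x ⊛ y = [0, 5, -13, 6, 1, -7]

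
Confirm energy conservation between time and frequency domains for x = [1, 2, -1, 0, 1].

Time domain:
Σ|x[n]|² = |1|² + |2|² + |-1|² + |0|² + |1|² = 7.0000

Frequency domain:
(1/5)Σ|X[k]|² = (1/5)(|3|² + |2.7361-0.3633i|² + |-1.7361-1.5388i|² + |-1.7361+1.5388i|² + |2.7361+0.3633i|²) = (1/5)·35.0000 = 7.0000

Both sides agree, confirming Parseval's theorem.

Σ|x[n]|² = (1/N)Σ|X[k]|² = 7.0000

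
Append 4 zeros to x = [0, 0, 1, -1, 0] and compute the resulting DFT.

Original 5-point DFT: [0, -1.1756i, 1.9021i, -1.9021i, 1.1756i]
Zero-padded 9-point DFT provides frequency interpolation.

DFT_9([x, 0, ...]) = [0, 0.6736-0.1188i, -0.4397-1.2080i, -1.5000+0.8660i, 1.2660+1.5088i, 1.2660-1.5088i, -1.5000-0.8660i, -0.4397+1.2080i, 0.6736+0.1188i]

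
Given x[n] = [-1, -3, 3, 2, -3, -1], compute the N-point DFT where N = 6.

X[k] = Σ(n=0 to 5) x[n] · ω_6^(nk)
where ω_6 = e^(-2πi/6)

Computing each X[k]:
X[0] = -3
X[1] = -5.0000-3.4641i
X[2] = 3.0000+6.9282i
X[3] = 1
X[4] = 3.0000-6.9282i
X[5] = -5.0000+3.4641i

X = [-3, -5.0000-3.4641i, 3.0000+6.9282i, 1, 3.0000-6.9282i, -5.0000+3.4641i]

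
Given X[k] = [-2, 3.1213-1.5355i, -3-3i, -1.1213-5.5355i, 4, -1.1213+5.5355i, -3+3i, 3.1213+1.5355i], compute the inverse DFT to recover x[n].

x[n] = (1/8) Σ(k=0 to 7) X[k] · e^(2πikn/8)

Computing each x[n]:
x[0] = 0
x[1] = 2
x[2] = 0
x[3] = -1
x[4] = -1
x[5] = -2
x[6] = 2
x[7] = -2

x = [0, 2, 0, -1, -1, -2, 2, -2]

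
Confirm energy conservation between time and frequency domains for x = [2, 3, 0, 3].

Time domain:
Σ|x[n]|² = |2|² + |3|² + |0|² + |3|² = 22.0000

Frequency domain:
(1/4)Σ|X[k]|² = (1/4)(|8|² + |2|² + |-4|² + |2|²) = (1/4)·88.0000 = 22.0000

Both sides agree, confirming Parseval's theorem.

Σ|x[n]|² = (1/N)Σ|X[k]|² = 22.0000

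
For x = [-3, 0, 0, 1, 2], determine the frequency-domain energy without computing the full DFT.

Parseval: Σ|x[n]|² = (1/N)Σ|X[k]|², so Σ|X[k]|² = N·Σ|x[n]|² = 5·14.0000

Σ|X[k]|² = N·Σ|x[n]|² = 5·14.0000 = 70.0000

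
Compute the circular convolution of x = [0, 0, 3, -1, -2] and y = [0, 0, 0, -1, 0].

(x ⊛ y)[n] = Σ(m=0 to 4) x[m] · y[(n-m) mod 5]

Computing each output sample:
(x ⊛ y)[0] = -3
(x ⊛ y)[1] = 1
(x ⊛ y)[2] = 2
(x ⊛ y)[3] = 0
(x ⊛ y)[4] = 0

x ⊛ y = [-3, 1, 2, 0, 0]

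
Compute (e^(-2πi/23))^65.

Since ω_23^23 = 1, powers reduce modulo 23.
65 mod 23 = 19
So ω_23^65 = ω_23^19 = e^(-2πi·19/23)

ω_23^65 = ω_23^19 = 0.4601+0.8879i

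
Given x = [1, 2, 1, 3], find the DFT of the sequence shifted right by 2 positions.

Time shift by 2: X_shifted[k] = ω_4^(2k) · X[k]
Shifted x = [1, 3, 1, 2]

DFT(x[n-2]) = [7, -1i, -3, 1i]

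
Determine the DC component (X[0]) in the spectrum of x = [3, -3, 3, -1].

X[0] = Σ(n=0 to 3) x[n] · ω_4^0 = Σ x[n]
= (3) + (-3) + (3) + (-1)

X[0] = 2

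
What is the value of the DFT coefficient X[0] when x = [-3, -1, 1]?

X[0] = Σ(n=0 to 2) x[n] · ω_3^0 = Σ x[n]
= (-3) + (-1) + (1)

X[0] = -3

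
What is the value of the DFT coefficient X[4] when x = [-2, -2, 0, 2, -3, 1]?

X[4] = Σ(n=0 to 5) x[n] · ω_6^(4n) where ω_6 = e^(-2πi/6)
= (-2)·ω_6^0 + (-2)·ω_6^4 + (0)·ω_6^8 + (2)·ω_6^12 + (-3)·ω_6^16 + (1)·ω_6^20

X[4] = 2.0000-5.1962i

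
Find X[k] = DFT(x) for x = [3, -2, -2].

X[k] = Σ(n=0 to 2) x[n] · ω_3^(nk)
where ω_3 = e^(-2πi/3)

Computing each X[k]:
X[0] = -1
X[1] = 5
X[2] = 5

X = [-1, 5, 5]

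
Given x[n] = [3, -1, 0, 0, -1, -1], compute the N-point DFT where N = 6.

X[k] = Σ(n=0 to 5) x[n] · ω_6^(nk)
where ω_6 = e^(-2πi/6)

Computing each X[k]:
X[0] = 0
X[1] = 2.5000-0.8660i
X[2] = 4.5000+0.8660i
X[3] = 4
X[4] = 4.5000-0.8660i
X[5] = 2.5000+0.8660i

X = [0, 2.5000-0.8660i, 4.5000+0.8660i, 4, 4.5000-0.8660i, 2.5000+0.8660i]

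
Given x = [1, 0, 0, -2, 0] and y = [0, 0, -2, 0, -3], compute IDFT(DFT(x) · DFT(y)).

(x ⊛ y)[n] = Σ(m=0 to 4) x[m] · y[(n-m) mod 5]

Computing each output sample:
(x ⊛ y)[0] = 4
(x ⊛ y)[1] = 0
(x ⊛ y)[2] = 4
(x ⊛ y)[3] = 0
(x ⊛ y)[4] = -3

x ⊛ y = [4, 0, 4, 0, -3]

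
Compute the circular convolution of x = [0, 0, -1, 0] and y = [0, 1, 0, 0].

(x ⊛ y)[n] = Σ(m=0 to 3) x[m] · y[(n-m) mod 4]

Computing each output sample:
(x ⊛ y)[0] = 0
(x ⊛ y)[1] = 0
(x ⊛ y)[2] = 0
(x ⊛ y)[3] = -1

x ⊛ y = [0, 0, 0, -1]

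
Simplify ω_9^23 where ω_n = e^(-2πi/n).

Since ω_9^9 = 1, powers reduce modulo 9.
23 mod 9 = 5
So ω_9^23 = ω_9^5 = e^(-2πi·5/9)

ω_9^23 = ω_9^5 = -0.9397+0.3420i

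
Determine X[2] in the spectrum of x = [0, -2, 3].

X[2] = Σ(n=0 to 2) x[n] · ω_3^(2n) where ω_3 = e^(-2πi/3)
= (0)·ω_3^0 + (-2)·ω_3^2 + (3)·ω_3^4

X[2] = -0.5000-4.3301i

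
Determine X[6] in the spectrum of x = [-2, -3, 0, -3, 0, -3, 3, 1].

X[6] = Σ(n=0 to 7) x[n] · ω_8^(6n) where ω_8 = e^(-2πi/8)
= (-2)·ω_8^0 + (-3)·ω_8^6 + (0)·ω_8^12 + (-3)·ω_8^18 + (0)·ω_8^24 + (-3)·ω_8^30 + (3)·ω_8^36 + (1)·ω_8^42

X[6] = -5-4i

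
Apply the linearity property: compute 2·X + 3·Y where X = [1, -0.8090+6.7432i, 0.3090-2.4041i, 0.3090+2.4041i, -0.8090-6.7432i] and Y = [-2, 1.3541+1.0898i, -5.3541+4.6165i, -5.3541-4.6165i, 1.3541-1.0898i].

By linearity: DFT(2x + 3y) = 2·DFT(x) + 3·DFT(y)
= 2·[1, -0.8090+6.7432i, 0.3090-2.4041i, 0.3090+2.4041i, -0.8090-6.7432i] + 3·[-2, 1.3541+1.0898i, -5.3541+4.6165i, -5.3541-4.6165i, 1.3541-1.0898i]

Computing element-wise:
Z[0] = 2·(1) + 3·(-2) = -4
Z[1] = 2·(-0.8090+6.7432i) + 3·(1.3541+1.0898i) = 2.4443+16.7558i
Z[2] = 2·(0.3090-2.4041i) + 3·(-5.3541+4.6165i) = -15.4443+9.0413i
Z[3] = 2·(0.3090+2.4041i) + 3·(-5.3541-4.6165i) = -15.4443-9.0413i
Z[4] = 2·(-0.8090-6.7432i) + 3·(1.3541-1.0898i) = 2.4443-16.7558i

DFT(2x + 3y) = 2·X + 3·Y = [-4, 2.4443+16.7558i, -15.4443+9.0413i, -15.4443-9.0413i, 2.4443-16.7558i]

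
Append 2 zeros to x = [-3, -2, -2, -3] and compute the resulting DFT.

Original 4-point DFT: [-10, -1-1i, 0, -1+1i]
Zero-padded 6-point DFT provides frequency interpolation.

DFT_6([x, 0, ...]) = [-10, 3.4641i, -4, 0, -4, -3.4641i]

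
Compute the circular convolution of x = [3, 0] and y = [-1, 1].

(x ⊛ y)[n] = Σ(m=0 to 1) x[m] · y[(n-m) mod 2]

Computing each output sample:
(x ⊛ y)[0] = -3
(x ⊛ y)[1] = 3

x ⊛ y = [-3, 3]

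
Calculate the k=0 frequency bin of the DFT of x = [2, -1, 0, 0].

X[0] = Σ(n=0 to 3) x[n] · ω_4^0 = Σ x[n]
= (2) + (-1) + (0) + (0)

X[0] = 1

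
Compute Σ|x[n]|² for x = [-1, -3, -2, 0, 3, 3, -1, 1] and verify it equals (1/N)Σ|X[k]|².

Time domain:
Σ|x[n]|² = |-1|² + |-3|² + |-2|² + |0|² + |3|² + |3|² + |-1|² + |1|² = 34.0000

Frequency domain:
(1/8)Σ|X[k]|² = (1/8)(|0|² + |-7.5355+5.9497i|² + |5+1i|² + |-0.4645+3.9497i|² + |-2|² + |-0.4645-3.9497i|² + |5-1i|² + |-7.5355-5.9497i|²) = (1/8)·272.0000 = 34.0000

Both sides agree, confirming Parseval's theorem.

Σ|x[n]|² = (1/N)Σ|X[k]|² = 34.0000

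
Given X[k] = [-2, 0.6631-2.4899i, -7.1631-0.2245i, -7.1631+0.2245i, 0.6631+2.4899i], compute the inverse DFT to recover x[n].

x[n] = (1/5) Σ(k=0 to 4) X[k] · e^(2πikn/5)

Computing each x[n]:
x[0] = -3
x[1] = 3
x[2] = -1
x[3] = -2
x[4] = 1

x = [-3, 3, -1, -2, 1]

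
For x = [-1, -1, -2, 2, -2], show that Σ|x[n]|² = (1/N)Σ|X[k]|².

Time domain:
Σ|x[n]|² = |-1|² + |-1|² + |-2|² + |2|² + |-2|² = 14.0000

Frequency domain:
(1/5)Σ|X[k]|² = (1/5)(|-4|² + |-1.9271+1.4001i|² + |1.4271-4.3920i|² + |1.4271+4.3920i|² + |-1.9271-1.4001i|²) = (1/5)·70.0000 = 14.0000

Both sides agree, confirming Parseval's theorem.

Σ|x[n]|² = (1/N)Σ|X[k]|² = 14.0000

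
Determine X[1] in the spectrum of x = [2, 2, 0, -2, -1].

X[1] = Σ(n=0 to 4) x[n] · ω_5^(1n) where ω_5 = e^(-2πi/5)
= (2)·ω_5^0 + (2)·ω_5^1 + (0)·ω_5^2 + (-2)·ω_5^3 + (-1)·ω_5^4

X[1] = 3.9271-4.0287i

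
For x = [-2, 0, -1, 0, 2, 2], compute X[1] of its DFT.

X[1] = Σ(n=0 to 5) x[n] · ω_6^(1n) where ω_6 = e^(-2πi/6)
= (-2)·ω_6^0 + (0)·ω_6^1 + (-1)·ω_6^2 + (0)·ω_6^3 + (2)·ω_6^4 + (2)·ω_6^5

X[1] = -1.5000+4.3301i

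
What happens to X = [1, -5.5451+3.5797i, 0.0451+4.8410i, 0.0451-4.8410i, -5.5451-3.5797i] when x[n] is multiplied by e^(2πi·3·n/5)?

Modulation property: DFT(ω_5^(-3n)·x[n]) = X[(k-3) mod 5], so circularly shift X by 3 positions.

X[k-3] = [0.0451+4.8410i, 0.0451-4.8410i, -5.5451-3.5797i, 1, -5.5451+3.5797i]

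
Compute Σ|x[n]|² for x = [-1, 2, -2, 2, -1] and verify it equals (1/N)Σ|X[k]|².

Time domain:
Σ|x[n]|² = |-1|² + |2|² + |-2|² + |2|² + |-1|² = 14.0000

Frequency domain:
(1/5)Σ|X[k]|² = (1/5)(|0|² + |-0.6910-0.5020i|² + |-1.8090-5.5676i|² + |-1.8090+5.5676i|² + |-0.6910+0.5020i|²) = (1/5)·70.0000 = 14.0000

Both sides agree, confirming Parseval's theorem.

Σ|x[n]|² = (1/N)Σ|X[k]|² = 14.0000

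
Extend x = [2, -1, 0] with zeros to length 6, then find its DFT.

Original 3-point DFT: [1, 2.5000+0.8660i, 2.5000-0.8660i]
Zero-padded 6-point DFT provides frequency interpolation.

DFT_6([x, 0, ...]) = [1, 1.5000+0.8660i, 2.5000+0.8660i, 3, 2.5000-0.8660i, 1.5000-0.8660i]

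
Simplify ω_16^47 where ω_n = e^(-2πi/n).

Since ω_16^16 = 1, powers reduce modulo 16.
47 mod 16 = 15
So ω_16^47 = ω_16^15 = e^(-2πi·15/16)

ω_16^47 = ω_16^15 = 0.9239+0.3827i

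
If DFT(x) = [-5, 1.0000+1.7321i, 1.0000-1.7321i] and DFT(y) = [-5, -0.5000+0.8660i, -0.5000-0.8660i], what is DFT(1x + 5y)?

By linearity: DFT(1x + 5y) = 1·DFT(x) + 5·DFT(y)
= 1·[-5, 1.0000+1.7321i, 1.0000-1.7321i] + 5·[-5, -0.5000+0.8660i, -0.5000-0.8660i]

Computing element-wise:
Z[0] = 1·(-5) + 5·(-5) = -30
Z[1] = 1·(1.0000+1.7321i) + 5·(-0.5000+0.8660i) = -1.5000+6.0621i
Z[2] = 1·(1.0000-1.7321i) + 5·(-0.5000-0.8660i) = -1.5000-6.0621i

DFT(1x + 5y) = 1·X + 5·Y = [-30, -1.5000+6.0621i, -1.5000-6.0621i]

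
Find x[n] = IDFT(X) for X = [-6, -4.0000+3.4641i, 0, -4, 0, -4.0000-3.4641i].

x[n] = (1/6) Σ(k=0 to 5) X[k] · e^(2πikn/6)

Computing each x[n]:
x[0] = -3
x[1] = -2
x[2] = -2
x[3] = 1
x[4] = 0
x[5] = 0

x = [-3, -2, -2, 1, 0, 0]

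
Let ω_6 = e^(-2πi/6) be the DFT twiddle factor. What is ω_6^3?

ω_6^3 = e^(-2πi·3/6)
= cos(-2π·3/6) + i·sin(-2π·3/6)
= cos(-6π/6) + i·sin(-6π/6)

ω_6^3 = cos(-6π/6) + i·sin(-6π/6) = -1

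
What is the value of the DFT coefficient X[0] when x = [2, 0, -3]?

X[0] = Σ(n=0 to 2) x[n] · ω_3^0 = Σ x[n]
= (2) + (0) + (-3)

X[0] = -1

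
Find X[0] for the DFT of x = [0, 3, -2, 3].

X[0] = Σ(n=0 to 3) x[n] · ω_4^0 = Σ x[n]
= (0) + (3) + (-2) + (3)

X[0] = 4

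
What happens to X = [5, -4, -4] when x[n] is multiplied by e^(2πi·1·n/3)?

Modulation property: DFT(ω_3^(-1n)·x[n]) = X[(k-1) mod 3], so circularly shift X by 1 positions.

X[k-1] = [-4, 5, -4]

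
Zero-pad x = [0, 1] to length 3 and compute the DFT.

Original 2-point DFT: [1, -1]
Zero-padded 3-point DFT provides frequency interpolation.

DFT_3([x, 0, ...]) = [1, -0.5000-0.8660i, -0.5000+0.8660i]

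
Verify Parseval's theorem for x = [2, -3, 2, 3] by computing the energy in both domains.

Time domain:
Σ|x[n]|² = |2|² + |-3|² + |2|² + |3|² = 26.0000

Frequency domain:
(1/4)Σ|X[k]|² = (1/4)(|4|² + |6i|² + |4|² + |-6i|²) = (1/4)·104.0000 = 26.0000

Both sides agree, confirming Parseval's theorem.

Σ|x[n]|² = (1/N)Σ|X[k]|² = 26.0000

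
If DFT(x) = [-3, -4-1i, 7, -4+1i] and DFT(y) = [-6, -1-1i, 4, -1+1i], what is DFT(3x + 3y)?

By linearity: DFT(3x + 3y) = 3·DFT(x) + 3·DFT(y)
= 3·[-3, -4-1i, 7, -4+1i] + 3·[-6, -1-1i, 4, -1+1i]

Computing element-wise:
Z[0] = 3·(-3) + 3·(-6) = -27
Z[1] = 3·(-4-1i) + 3·(-1-1i) = -15-6i
Z[2] = 3·(7) + 3·(4) = 33
Z[3] = 3·(-4+1i) + 3·(-1+1i) = -15+6i

DFT(3x + 3y) = 3·X + 3·Y = [-27, -15-6i, 33, -15+6i]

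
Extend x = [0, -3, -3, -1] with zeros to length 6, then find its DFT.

Original 4-point DFT: [-7, 3+2i, 1, 3-2i]
Zero-padded 6-point DFT provides frequency interpolation.

DFT_6([x, 0, ...]) = [-7, 1.0000+5.1962i, 2, 1, 2, 1.0000-5.1962i]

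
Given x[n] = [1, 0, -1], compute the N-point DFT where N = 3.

X[k] = Σ(n=0 to 2) x[n] · ω_3^(nk)
where ω_3 = e^(-2πi/3)

Computing each X[k]:
X[0] = 0
X[1] = 1.5000-0.8660i
X[2] = 1.5000+0.8660i

X = [0, 1.5000-0.8660i, 1.5000+0.8660i]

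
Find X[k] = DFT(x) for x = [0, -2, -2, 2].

X[k] = Σ(n=0 to 3) x[n] · ω_4^(nk)
where ω_4 = e^(-2πi/4)

Computing each X[k]:
X[0] = -2
X[1] = 2+4i
X[2] = -2
X[3] = 2-4i

X = [-2, 2+4i, -2, 2-4i]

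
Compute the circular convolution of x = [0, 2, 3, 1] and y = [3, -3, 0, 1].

(x ⊛ y)[n] = Σ(m=0 to 3) x[m] · y[(n-m) mod 4]

Computing each output sample:
(x ⊛ y)[0] = -1
(x ⊛ y)[1] = 9
(x ⊛ y)[2] = 4
(x ⊛ y)[3] = -6

x ⊛ y = [-1, 9, 4, -6]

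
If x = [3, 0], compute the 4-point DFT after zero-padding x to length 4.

Original 2-point DFT: [3, 3]
Zero-padded 4-point DFT provides frequency interpolation.

DFT_4([x, 0, ...]) = [3, 3, 3, 3]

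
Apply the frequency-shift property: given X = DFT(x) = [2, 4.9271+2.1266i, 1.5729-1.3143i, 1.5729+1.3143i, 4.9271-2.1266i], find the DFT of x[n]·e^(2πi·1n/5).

Modulation property: DFT(ω_5^(-1n)·x[n]) = X[(k-1) mod 5], so circularly shift X by 1 positions.

X[k-1] = [4.9271-2.1266i, 2, 4.9271+2.1266i, 1.5729-1.3143i, 1.5729+1.3143i]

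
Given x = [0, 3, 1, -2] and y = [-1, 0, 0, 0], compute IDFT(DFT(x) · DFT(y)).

(x ⊛ y)[n] = Σ(m=0 to 3) x[m] · y[(n-m) mod 4]

Computing each output sample:
(x ⊛ y)[0] = 0
(x ⊛ y)[1] = -3
(x ⊛ y)[2] = -1
(x ⊛ y)[3] = 2

x ⊛ y = [0, -3, -1, 2]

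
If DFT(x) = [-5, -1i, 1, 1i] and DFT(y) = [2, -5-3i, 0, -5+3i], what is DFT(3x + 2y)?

By linearity: DFT(3x + 2y) = 3·DFT(x) + 2·DFT(y)
= 3·[-5, -1i, 1, 1i] + 2·[2, -5-3i, 0, -5+3i]

Computing element-wise:
Z[0] = 3·(-5) + 2·(2) = -11
Z[1] = 3·(-1i) + 2·(-5-3i) = -10-9i
Z[2] = 3·(1) + 2·(0) = 3
Z[3] = 3·(1i) + 2·(-5+3i) = -10+9i

DFT(3x + 2y) = 3·X + 2·Y = [-11, -10-9i, 3, -10+9i]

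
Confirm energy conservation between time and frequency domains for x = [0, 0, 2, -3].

Time domain:
Σ|x[n]|² = |0|² + |0|² + |2|² + |-3|² = 13.0000

Frequency domain:
(1/4)Σ|X[k]|² = (1/4)(|-1|² + |-2-3i|² + |5|² + |-2+3i|²) = (1/4)·52.0000 = 13.0000

Both sides agree, confirming Parseval's theorem.

Σ|x[n]|² = (1/N)Σ|X[k]|² = 13.0000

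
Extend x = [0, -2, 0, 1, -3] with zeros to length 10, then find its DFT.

Original 5-point DFT: [-4, -2.3541-0.3633i, 4.3541-1.5388i, 4.3541+1.5388i, -2.3541+0.3633i]
Zero-padded 10-point DFT provides frequency interpolation.

DFT_10([x, 0, ...]) = [-4, 0.5000+1.9879i, -2.3541-0.3633i, 0.5000+5.3431i, 4.3541-1.5388i, -2, 4.3541+1.5388i, 0.5000-5.3431i, -2.3541+0.3633i, 0.5000-1.9879i]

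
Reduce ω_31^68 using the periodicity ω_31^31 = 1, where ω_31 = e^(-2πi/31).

Since ω_31^31 = 1, powers reduce modulo 31.
68 mod 31 = 6
So ω_31^68 = ω_31^6 = e^(-2πi·6/31)

ω_31^68 = ω_31^6 = 0.3473-0.9378i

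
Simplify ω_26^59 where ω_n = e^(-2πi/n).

Since ω_26^26 = 1, powers reduce modulo 26.
59 mod 26 = 7
So ω_26^59 = ω_26^7 = e^(-2πi·7/26)

ω_26^59 = ω_26^7 = -0.1205-0.9927i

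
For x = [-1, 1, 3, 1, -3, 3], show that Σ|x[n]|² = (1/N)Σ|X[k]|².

Time domain:
Σ|x[n]|² = |-1|² + |1|² + |3|² + |1|² + |-3|² + |3|² = 30.0000

Frequency domain:
(1/6)Σ|X[k]|² = (1/6)(|4|² + |-3.4641i|² + |-2.0000+6.9282i|² + |-6|² + |-2.0000-6.9282i|² + |3.4641i|²) = (1/6)·180.0000 = 30.0000

Both sides agree, confirming Parseval's theorem.

Σ|x[n]|² = (1/N)Σ|X[k]|² = 30.0000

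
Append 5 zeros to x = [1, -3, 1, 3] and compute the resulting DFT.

Original 4-point DFT: [2, 6i, 2, -6i]
Zero-padded 9-point DFT provides frequency interpolation.

DFT_9([x, 0, ...]) = [2, -2.6245-1.6545i, -1.9606+5.2105i, 5.0000+3.4641i, 3.0851-0.9292i, 3.0851+0.9292i, 5.0000-3.4641i, -1.9606-5.2105i, -2.6245+1.6545i]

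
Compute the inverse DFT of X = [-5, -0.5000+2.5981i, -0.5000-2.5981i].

x[n] = (1/3) Σ(k=0 to 2) X[k] · e^(2πikn/3)

Computing each x[n]:
x[0] = -2
x[1] = -3
x[2] = 0

x = [-2, -3, 0]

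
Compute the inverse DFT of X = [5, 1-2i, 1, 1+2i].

x[n] = (1/4) Σ(k=0 to 3) X[k] · e^(2πikn/4)

Computing each x[n]:
x[0] = 2
x[1] = 2
x[2] = 1
x[3] = 0

x = [2, 2, 1, 0]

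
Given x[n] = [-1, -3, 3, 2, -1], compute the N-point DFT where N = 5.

X[k] = Σ(n=0 to 4) x[n] · ω_5^(nk)
where ω_5 = e^(-2πi/5)

Computing each X[k]:
X[0] = 0
X[1] = -6.2812+1.3143i
X[2] = 3.7812+2.1266i
X[3] = 3.7812-2.1266i
X[4] = -6.2812-1.3143i

X = [0, -6.2812+1.3143i, 3.7812+2.1266i, 3.7812-2.1266i, -6.2812-1.3143i]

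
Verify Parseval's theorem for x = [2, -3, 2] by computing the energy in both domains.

Time domain:
Σ|x[n]|² = |2|² + |-3|² + |2|² = 17.0000

Frequency domain:
(1/3)Σ|X[k]|² = (1/3)(|1|² + |2.5000+4.3301i|² + |2.5000-4.3301i|²) = (1/3)·51.0000 = 17.0000

Both sides agree, confirming Parseval's theorem.

Σ|x[n]|² = (1/N)Σ|X[k]|² = 17.0000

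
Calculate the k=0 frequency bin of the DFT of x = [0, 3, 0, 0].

X[0] = Σ(n=0 to 3) x[n] · ω_4^0 = Σ x[n]
= (0) + (3) + (0) + (0)

X[0] = 3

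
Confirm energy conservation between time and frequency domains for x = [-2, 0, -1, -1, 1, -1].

Time domain:
Σ|x[n]|² = |-2|² + |0|² + |-1|² + |-1|² + |1|² + |-1|² = 8.0000

Frequency domain:
(1/6)Σ|X[k]|² = (1/6)(|-4|² + |-1.5000+0.8660i|² + |-2.5000-2.5981i|² + |0|² + |-2.5000+2.5981i|² + |-1.5000-0.8660i|²) = (1/6)·48.0000 = 8.0000

Both sides agree, confirming Parseval's theorem.

Σ|x[n]|² = (1/N)Σ|X[k]|² = 8.0000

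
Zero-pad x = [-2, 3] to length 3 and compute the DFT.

Original 2-point DFT: [1, -5]
Zero-padded 3-point DFT provides frequency interpolation.

DFT_3([x, 0, ...]) = [1, -3.5000-2.5981i, -3.5000+2.5981i]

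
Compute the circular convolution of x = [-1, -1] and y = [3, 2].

(x ⊛ y)[n] = Σ(m=0 to 1) x[m] · y[(n-m) mod 2]

Computing each output sample:
(x ⊛ y)[0] = -5
(x ⊛ y)[1] = -5

x ⊛ y = [-5, -5]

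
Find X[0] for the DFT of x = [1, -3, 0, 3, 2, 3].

X[0] = Σ(n=0 to 5) x[n] · ω_6^0 = Σ x[n]
= (1) + (-3) + (0) + (3) + (2) + (3)

X[0] = 6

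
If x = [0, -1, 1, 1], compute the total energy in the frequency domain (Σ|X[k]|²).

Parseval: Σ|x[n]|² = (1/N)Σ|X[k]|², so Σ|X[k]|² = N·Σ|x[n]|² = 4·3.0000

Σ|X[k]|² = N·Σ|x[n]|² = 4·3.0000 = 12.0000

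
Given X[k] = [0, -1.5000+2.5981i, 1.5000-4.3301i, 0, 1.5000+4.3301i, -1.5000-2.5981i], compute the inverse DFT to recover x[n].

x[n] = (1/6) Σ(k=0 to 5) X[k] · e^(2πikn/6)

Computing each x[n]:
x[0] = 0
x[1] = 0
x[2] = -2
x[3] = 1
x[4] = 2
x[5] = -1

x = [0, 0, -2, 1, 2, -1]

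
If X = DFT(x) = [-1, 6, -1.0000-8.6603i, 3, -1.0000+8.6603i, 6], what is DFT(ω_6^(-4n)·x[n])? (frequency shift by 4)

Modulation property: DFT(ω_6^(-4n)·x[n]) = X[(k-4) mod 6], so circularly shift X by 4 positions.

X[k-4] = [-1.0000-8.6603i, 3, -1.0000+8.6603i, 6, -1, 6]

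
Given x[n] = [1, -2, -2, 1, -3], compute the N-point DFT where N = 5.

X[k] = Σ(n=0 to 4) x[n] · ω_5^(nk)
where ω_5 = e^(-2πi/5)

Computing each X[k]:
X[0] = -5
X[1] = 0.2639+0.8123i
X[2] = 4.7361-3.4410i
X[3] = 4.7361+3.4410i
X[4] = 0.2639-0.8123i

X = [-5, 0.2639+0.8123i, 4.7361-3.4410i, 4.7361+3.4410i, 0.2639-0.8123i]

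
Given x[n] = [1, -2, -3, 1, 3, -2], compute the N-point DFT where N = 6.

X[k] = Σ(n=0 to 5) x[n] · ω_6^(nk)
where ω_6 = e^(-2πi/6)

Computing each X[k]:
X[0] = -2
X[1] = -2.0000+5.1962i
X[2] = 4.0000-5.1962i
X[3] = 4
X[4] = 4.0000+5.1962i
X[5] = -2.0000-5.1962i

X = [-2, -2.0000+5.1962i, 4.0000-5.1962i, 4, 4.0000+5.1962i, -2.0000-5.1962i]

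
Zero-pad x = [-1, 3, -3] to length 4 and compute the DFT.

Original 3-point DFT: [-1, -1.0000-5.1962i, -1.0000+5.1962i]
Zero-padded 4-point DFT provides frequency interpolation.

DFT_4([x, 0, ...]) = [-1, 2-3i, -7, 2+3i]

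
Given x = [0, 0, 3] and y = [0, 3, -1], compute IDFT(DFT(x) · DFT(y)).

(x ⊛ y)[n] = Σ(m=0 to 2) x[m] · y[(n-m) mod 3]

Computing each output sample:
(x ⊛ y)[0] = 9
(x ⊛ y)[1] = -3
(x ⊛ y)[2] = 0

x ⊛ y = [9, -3, 0]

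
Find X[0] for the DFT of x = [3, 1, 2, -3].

X[0] = Σ(n=0 to 3) x[n] · ω_4^0 = Σ x[n]
= (3) + (1) + (2) + (-3)

X[0] = 3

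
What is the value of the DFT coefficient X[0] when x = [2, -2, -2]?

X[0] = Σ(n=0 to 2) x[n] · ω_3^0 = Σ x[n]
= (2) + (-2) + (-2)

X[0] = -2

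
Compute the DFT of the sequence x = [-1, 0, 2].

X[k] = Σ(n=0 to 2) x[n] · ω_3^(nk)
where ω_3 = e^(-2πi/3)

Computing each X[k]:
X[0] = 1
X[1] = -2.0000+1.7321i
X[2] = -2.0000-1.7321i

X = [1, -2.0000+1.7321i, -2.0000-1.7321i]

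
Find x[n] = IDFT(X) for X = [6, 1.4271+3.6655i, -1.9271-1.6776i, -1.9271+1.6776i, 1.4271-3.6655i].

x[n] = (1/5) Σ(k=0 to 4) X[k] · e^(2πikn/5)

Computing each x[n]:
x[0] = 1
x[1] = 1
x[2] = -1
x[3] = 2
x[4] = 3

x = [1, 1, -1, 2, 3]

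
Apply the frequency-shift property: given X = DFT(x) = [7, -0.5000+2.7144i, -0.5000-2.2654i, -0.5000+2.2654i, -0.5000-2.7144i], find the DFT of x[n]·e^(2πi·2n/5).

Modulation property: DFT(ω_5^(-2n)·x[n]) = X[(k-2) mod 5], so circularly shift X by 2 positions.

X[k-2] = [-0.5000+2.2654i, -0.5000-2.7144i, 7, -0.5000+2.7144i, -0.5000-2.2654i]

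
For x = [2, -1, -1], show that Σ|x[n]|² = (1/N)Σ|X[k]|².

Time domain:
Σ|x[n]|² = |2|² + |-1|² + |-1|² = 6.0000

Frequency domain:
(1/3)Σ|X[k]|² = (1/3)(|0|² + |3|² + |3|²) = (1/3)·18.0000 = 6.0000

Both sides agree, confirming Parseval's theorem.

Σ|x[n]|² = (1/N)Σ|X[k]|² = 6.0000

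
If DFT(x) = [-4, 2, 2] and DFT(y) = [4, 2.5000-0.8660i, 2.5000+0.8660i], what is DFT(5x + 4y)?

By linearity: DFT(5x + 4y) = 5·DFT(x) + 4·DFT(y)
= 5·[-4, 2, 2] + 4·[4, 2.5000-0.8660i, 2.5000+0.8660i]

Computing element-wise:
Z[0] = 5·(-4) + 4·(4) = -4
Z[1] = 5·(2) + 4·(2.5000-0.8660i) = 20.0000-3.4640i
Z[2] = 5·(2) + 4·(2.5000+0.8660i) = 20.0000+3.4640i

DFT(5x + 4y) = 5·X + 4·Y = [-4, 20.0000-3.4640i, 20.0000+3.4640i]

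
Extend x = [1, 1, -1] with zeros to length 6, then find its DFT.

Original 3-point DFT: [1, 1.0000-1.7321i, 1.0000+1.7321i]
Zero-padded 6-point DFT provides frequency interpolation.

DFT_6([x, 0, ...]) = [1, 2, 1.0000-1.7321i, -1, 1.0000+1.7321i, 2]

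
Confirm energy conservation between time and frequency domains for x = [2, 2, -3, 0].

Time domain:
Σ|x[n]|² = |2|² + |2|² + |-3|² + |0|² = 17.0000

Frequency domain:
(1/4)Σ|X[k]|² = (1/4)(|1|² + |5-2i|² + |-3|² + |5+2i|²) = (1/4)·68.0000 = 17.0000

Both sides agree, confirming Parseval's theorem.

Σ|x[n]|² = (1/N)Σ|X[k]|² = 17.0000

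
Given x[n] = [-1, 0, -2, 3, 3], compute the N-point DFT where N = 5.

X[k] = Σ(n=0 to 4) x[n] · ω_5^(nk)
where ω_5 = e^(-2πi/5)

Computing each X[k]:
X[0] = 3
X[1] = -0.8820+5.7921i
X[2] = -3.1180-2.9919i
X[3] = -3.1180+2.9919i
X[4] = -0.8820-5.7921i

X = [3, -0.8820+5.7921i, -3.1180-2.9919i, -3.1180+2.9919i, -0.8820-5.7921i]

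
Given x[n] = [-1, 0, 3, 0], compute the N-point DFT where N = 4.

X[k] = Σ(n=0 to 3) x[n] · ω_4^(nk)
where ω_4 = e^(-2πi/4)

Computing each X[k]:
X[0] = 2
X[1] = -4
X[2] = 2
X[3] = -4

X = [2, -4, 2, -4]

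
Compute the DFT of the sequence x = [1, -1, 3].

X[k] = Σ(n=0 to 2) x[n] · ω_3^(nk)
where ω_3 = e^(-2πi/3)

Computing each X[k]:
X[0] = 3
X[1] = 3.4641i
X[2] = -3.4641i

X = [3, 3.4641i, -3.4641i]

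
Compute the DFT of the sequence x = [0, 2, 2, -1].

X[k] = Σ(n=0 to 3) x[n] · ω_4^(nk)
where ω_4 = e^(-2πi/4)

Computing each X[k]:
X[0] = 3
X[1] = -2-3i
X[2] = 1
X[3] = -2+3i

X = [3, -2-3i, 1, -2+3i]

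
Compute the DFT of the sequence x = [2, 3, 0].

X[k] = Σ(n=0 to 2) x[n] · ω_3^(nk)
where ω_3 = e^(-2πi/3)

Computing each X[k]:
X[0] = 5
X[1] = 0.5000-2.5981i
X[2] = 0.5000+2.5981i

X = [5, 0.5000-2.5981i, 0.5000+2.5981i]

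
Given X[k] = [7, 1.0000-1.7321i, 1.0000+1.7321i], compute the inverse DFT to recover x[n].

x[n] = (1/3) Σ(k=0 to 2) X[k] · e^(2πikn/3)

Computing each x[n]:
x[0] = 3
x[1] = 3
x[2] = 1

x = [3, 3, 1]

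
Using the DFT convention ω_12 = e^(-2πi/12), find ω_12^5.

ω_12^5 = e^(-2πi·5/12)
= cos(-2π·5/12) + i·sin(-2π·5/12)
= cos(-10π/12) + i·sin(-10π/12)

ω_12^5 = cos(-10π/12) + i·sin(-10π/12) = -0.8660-0.5000i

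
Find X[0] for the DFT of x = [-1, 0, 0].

X[0] = Σ(n=0 to 2) x[n] · ω_3^0 = Σ x[n]
= (-1) + (0) + (0)

X[0] = -1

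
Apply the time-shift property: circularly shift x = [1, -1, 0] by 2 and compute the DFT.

Time shift by 2: X_shifted[k] = ω_3^(2k) · X[k]
Shifted x = [-1, 0, 1]

DFT(x[n-2]) = [0, -1.5000+0.8660i, -1.5000-0.8660i]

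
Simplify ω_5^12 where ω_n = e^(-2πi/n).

Since ω_5^5 = 1, powers reduce modulo 5.
12 mod 5 = 2
So ω_5^12 = ω_5^2 = e^(-2πi·2/5)

ω_5^12 = ω_5^2 = -0.8090-0.5878i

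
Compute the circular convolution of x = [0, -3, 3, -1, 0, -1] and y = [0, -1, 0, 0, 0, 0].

(x ⊛ y)[n] = Σ(m=0 to 5) x[m] · y[(n-m) mod 6]

Computing each output sample:
(x ⊛ y)[0] = 1
(x ⊛ y)[1] = 0
(x ⊛ y)[2] = 3
(x ⊛ y)[3] = -3
(x ⊛ y)[4] = 1
(x ⊛ y)[5] = 0

x ⊛ y = [1, 0, 3, -3, 1, 0]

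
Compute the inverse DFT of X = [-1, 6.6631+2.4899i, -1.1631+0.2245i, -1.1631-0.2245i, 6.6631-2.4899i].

x[n] = (1/5) Σ(k=0 to 4) X[k] · e^(2πikn/5)

Computing each x[n]:
x[0] = 2
x[1] = 0
x[2] = -3
x[3] = -2
x[4] = 2

x = [2, 0, -3, -2, 2]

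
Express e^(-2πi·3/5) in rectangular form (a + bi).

ω_5^3 = e^(-2πi·3/5)
= cos(-2π·3/5) + i·sin(-2π·3/5)
= cos(-6π/5) + i·sin(-6π/5)

ω_5^3 = cos(-6π/5) + i·sin(-6π/5) = -0.8090+0.5878i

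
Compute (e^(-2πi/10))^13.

Since ω_10^10 = 1, powers reduce modulo 10.
13 mod 10 = 3
So ω_10^13 = ω_10^3 = e^(-2πi·3/10)

ω_10^13 = ω_10^3 = -0.3090-0.9511i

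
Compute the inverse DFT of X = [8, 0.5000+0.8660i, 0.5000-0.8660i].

x[n] = (1/3) Σ(k=0 to 2) X[k] · e^(2πikn/3)

Computing each x[n]:
x[0] = 3
x[1] = 2
x[2] = 3

x = [3, 2, 3]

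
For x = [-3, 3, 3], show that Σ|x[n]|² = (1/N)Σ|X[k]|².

Time domain:
Σ|x[n]|² = |-3|² + |3|² + |3|² = 27.0000

Frequency domain:
(1/3)Σ|X[k]|² = (1/3)(|3|² + |-6|² + |-6|²) = (1/3)·81.0000 = 27.0000

Both sides agree, confirming Parseval's theorem.

Σ|x[n]|² = (1/N)Σ|X[k]|² = 27.0000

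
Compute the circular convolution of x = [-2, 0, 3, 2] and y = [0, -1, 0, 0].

(x ⊛ y)[n] = Σ(m=0 to 3) x[m] · y[(n-m) mod 4]

Computing each output sample:
(x ⊛ y)[0] = -2
(x ⊛ y)[1] = 2
(x ⊛ y)[2] = 0
(x ⊛ y)[3] = -3

x ⊛ y = [-2, 2, 0, -3]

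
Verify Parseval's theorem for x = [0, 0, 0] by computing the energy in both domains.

Time domain:
Σ|x[n]|² = |0|² + |0|² + |0|² = 0.0000

Frequency domain:
(1/3)Σ|X[k]|² = (1/3)(|0|² + |0|² + |0|²) = (1/3)·0.0000 = 0.0000

Both sides agree, confirming Parseval's theorem.

Σ|x[n]|² = (1/N)Σ|X[k]|² = 0.0000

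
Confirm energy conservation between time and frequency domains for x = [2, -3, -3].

Time domain:
Σ|x[n]|² = |2|² + |-3|² + |-3|² = 22.0000

Frequency domain:
(1/3)Σ|X[k]|² = (1/3)(|-4|² + |5|² + |5|²) = (1/3)·66.0000 = 22.0000

Both sides agree, confirming Parseval's theorem.

Σ|x[n]|² = (1/N)Σ|X[k]|² = 22.0000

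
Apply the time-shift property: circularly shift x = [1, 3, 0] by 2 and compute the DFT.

Time shift by 2: X_shifted[k] = ω_3^(2k) · X[k]
Shifted x = [3, 0, 1]

DFT(x[n-2]) = [4, 2.5000+0.8660i, 2.5000-0.8660i]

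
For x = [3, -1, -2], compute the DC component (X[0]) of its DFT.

X[0] = Σ(n=0 to 2) x[n] · ω_3^0 = Σ x[n]
= (3) + (-1) + (-2)

X[0] = 0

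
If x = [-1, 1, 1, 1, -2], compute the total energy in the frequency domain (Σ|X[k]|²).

Parseval: Σ|x[n]|² = (1/N)Σ|X[k]|², so Σ|X[k]|² = N·Σ|x[n]|² = 5·8.0000

Σ|X[k]|² = N·Σ|x[n]|² = 5·8.0000 = 40.0000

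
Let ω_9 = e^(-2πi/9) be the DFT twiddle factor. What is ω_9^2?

ω_9^2 = e^(-2πi·2/9)
= cos(-2π·2/9) + i·sin(-2π·2/9)
= cos(-4π/9) + i·sin(-4π/9)

ω_9^2 = cos(-4π/9) + i·sin(-4π/9) = 0.1736-0.9848i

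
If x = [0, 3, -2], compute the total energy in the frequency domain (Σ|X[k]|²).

Parseval: Σ|x[n]|² = (1/N)Σ|X[k]|², so Σ|X[k]|² = N·Σ|x[n]|² = 3·13.0000

Σ|X[k]|² = N·Σ|x[n]|² = 3·13.0000 = 39.0000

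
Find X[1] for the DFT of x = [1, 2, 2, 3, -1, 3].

X[1] = Σ(n=0 to 5) x[n] · ω_6^(1n) where ω_6 = e^(-2πi/6)
= (1)·ω_6^0 + (2)·ω_6^1 + (2)·ω_6^2 + (3)·ω_6^3 + (-1)·ω_6^4 + (3)·ω_6^5

X[1] = -1.7321i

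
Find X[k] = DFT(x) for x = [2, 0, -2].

X[k] = Σ(n=0 to 2) x[n] · ω_3^(nk)
where ω_3 = e^(-2πi/3)

Computing each X[k]:
X[0] = 0
X[1] = 3.0000-1.7321i
X[2] = 3.0000+1.7321i

X = [0, 3.0000-1.7321i, 3.0000+1.7321i]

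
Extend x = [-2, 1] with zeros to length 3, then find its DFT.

Original 2-point DFT: [-1, -3]
Zero-padded 3-point DFT provides frequency interpolation.

DFT_3([x, 0, ...]) = [-1, -2.5000-0.8660i, -2.5000+0.8660i]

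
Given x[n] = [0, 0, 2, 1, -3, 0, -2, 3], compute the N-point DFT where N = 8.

X[k] = Σ(n=0 to 7) x[n] · ω_8^(nk)
where ω_8 = e^(-2πi/8)

Computing each X[k]:
X[0] = 1
X[1] = 4.4142-2.5858i
X[2] = -3+4i
X[3] = 1.5858+5.4142i
X[4] = -7
X[5] = 1.5858-5.4142i
X[6] = -3-4i
X[7] = 4.4142+2.5858i

X = [1, 4.4142-2.5858i, -3+4i, 1.5858+5.4142i, -7, 1.5858-5.4142i, -3-4i, 4.4142+2.5858i]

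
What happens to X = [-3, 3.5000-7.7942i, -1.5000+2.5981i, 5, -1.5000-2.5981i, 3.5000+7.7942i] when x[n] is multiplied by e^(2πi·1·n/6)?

Modulation property: DFT(ω_6^(-1n)·x[n]) = X[(k-1) mod 6], so circularly shift X by 1 positions.

X[k-1] = [3.5000+7.7942i, -3, 3.5000-7.7942i, -1.5000+2.5981i, 5, -1.5000-2.5981i]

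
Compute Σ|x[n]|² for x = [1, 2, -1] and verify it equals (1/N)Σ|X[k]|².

Time domain:
Σ|x[n]|² = |1|² + |2|² + |-1|² = 6.0000

Frequency domain:
(1/3)Σ|X[k]|² = (1/3)(|2|² + |0.5000-2.5981i|² + |0.5000+2.5981i|²) = (1/3)·18.0000 = 6.0000

Both sides agree, confirming Parseval's theorem.

Σ|x[n]|² = (1/N)Σ|X[k]|² = 6.0000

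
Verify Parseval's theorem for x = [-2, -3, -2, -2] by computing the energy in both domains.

Time domain:
Σ|x[n]|² = |-2|² + |-3|² + |-2|² + |-2|² = 21.0000

Frequency domain:
(1/4)Σ|X[k]|² = (1/4)(|-9|² + |1i|² + |1|² + |-1i|²) = (1/4)·84.0000 = 21.0000

Both sides agree, confirming Parseval's theorem.

Σ|x[n]|² = (1/N)Σ|X[k]|² = 21.0000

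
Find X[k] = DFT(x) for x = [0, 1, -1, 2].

X[k] = Σ(n=0 to 3) x[n] · ω_4^(nk)
where ω_4 = e^(-2πi/4)

Computing each X[k]:
X[0] = 2
X[1] = 1+1i
X[2] = -4
X[3] = 1-1i

X = [2, 1+1i, -4, 1-1i]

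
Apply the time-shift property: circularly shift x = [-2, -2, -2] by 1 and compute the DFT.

Time shift by 1: X_shifted[k] = ω_3^(1k) · X[k]
Shifted x = [-2, -2, -2]

DFT(x[n-1]) = [-6, 0, 0]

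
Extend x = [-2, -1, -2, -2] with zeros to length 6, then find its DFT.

Original 4-point DFT: [-7, -1i, -1, 1i]
Zero-padded 6-point DFT provides frequency interpolation.

DFT_6([x, 0, ...]) = [-7, 0.5000+2.5981i, -2.5000-0.8660i, -1, -2.5000+0.8660i, 0.5000-2.5981i]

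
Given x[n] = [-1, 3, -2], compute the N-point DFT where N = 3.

X[k] = Σ(n=0 to 2) x[n] · ω_3^(nk)
where ω_3 = e^(-2πi/3)

Computing each X[k]:
X[0] = 0
X[1] = -1.5000-4.3301i
X[2] = -1.5000+4.3301i

X = [0, -1.5000-4.3301i, -1.5000+4.3301i]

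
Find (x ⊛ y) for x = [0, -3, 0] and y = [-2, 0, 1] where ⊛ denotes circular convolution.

(x ⊛ y)[n] = Σ(m=0 to 2) x[m] · y[(n-m) mod 3]

Computing each output sample:
(x ⊛ y)[0] = -3
(x ⊛ y)[1] = 6
(x ⊛ y)[2] = 0

x ⊛ y = [-3, 6, 0]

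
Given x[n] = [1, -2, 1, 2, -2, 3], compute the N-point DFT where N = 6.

X[k] = Σ(n=0 to 5) x[n] · ω_6^(nk)
where ω_6 = e^(-2πi/6)

Computing each X[k]:
X[0] = 3
X[1] = 1.7321i
X[2] = 3.0000+6.9282i
X[3] = -3
X[4] = 3.0000-6.9282i
X[5] = -1.7321i

X = [3, 1.7321i, 3.0000+6.9282i, -3, 3.0000-6.9282i, -1.7321i]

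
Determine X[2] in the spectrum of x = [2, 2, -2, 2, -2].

X[2] = Σ(n=0 to 4) x[n] · ω_5^(2n) where ω_5 = e^(-2πi/5)
= (2)·ω_5^0 + (2)·ω_5^2 + (-2)·ω_5^4 + (2)·ω_5^6 + (-2)·ω_5^8

X[2] = 2.0000-6.1554i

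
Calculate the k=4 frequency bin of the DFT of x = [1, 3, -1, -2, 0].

X[4] = Σ(n=0 to 4) x[n] · ω_5^(4n) where ω_5 = e^(-2πi/5)
= (1)·ω_5^0 + (3)·ω_5^4 + (-1)·ω_5^8 + (-2)·ω_5^12 + (0)·ω_5^16

X[4] = 4.3541+3.4410i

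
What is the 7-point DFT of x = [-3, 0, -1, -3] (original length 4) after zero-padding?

Original 4-point DFT: [-7, -2-3i, -1, -2+3i]
Zero-padded 7-point DFT provides frequency interpolation.

DFT_7([x, 0, ...]) = [-7, -0.0746+2.2766i, -3.9695-2.7794i, -2.9559+2.1430i, -2.9559-2.1430i, -3.9695+2.7794i, -0.0746-2.2766i]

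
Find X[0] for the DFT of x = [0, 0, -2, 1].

X[0] = Σ(n=0 to 3) x[n] · ω_4^0 = Σ x[n]
= (0) + (0) + (-2) + (1)

X[0] = -1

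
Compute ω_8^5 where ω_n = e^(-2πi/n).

ω_8^5 = e^(-2πi·5/8)
= cos(-2π·5/8) + i·sin(-2π·5/8)
= cos(-10π/8) + i·sin(-10π/8)

ω_8^5 = cos(-10π/8) + i·sin(-10π/8) = -0.7071+0.7071i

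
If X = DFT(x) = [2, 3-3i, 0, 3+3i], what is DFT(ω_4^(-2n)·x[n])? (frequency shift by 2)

Modulation property: DFT(ω_4^(-2n)·x[n]) = X[(k-2) mod 4], so circularly shift X by 2 positions.

X[k-2] = [0, 3+3i, 2, 3-3i]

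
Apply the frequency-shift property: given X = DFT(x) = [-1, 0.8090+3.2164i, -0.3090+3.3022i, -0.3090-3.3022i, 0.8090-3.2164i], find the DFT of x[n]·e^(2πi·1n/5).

Modulation property: DFT(ω_5^(-1n)·x[n]) = X[(k-1) mod 5], so circularly shift X by 1 positions.

X[k-1] = [0.8090-3.2164i, -1, 0.8090+3.2164i, -0.3090+3.3022i, -0.3090-3.3022i]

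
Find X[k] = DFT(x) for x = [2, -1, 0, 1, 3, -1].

X[k] = Σ(n=0 to 5) x[n] · ω_6^(nk)
where ω_6 = e^(-2πi/6)

Computing each X[k]:
X[0] = 4
X[1] = -1.5000+2.5981i
X[2] = 2.5000-2.5981i
X[3] = 6
X[4] = 2.5000+2.5981i
X[5] = -1.5000-2.5981i

X = [4, -1.5000+2.5981i, 2.5000-2.5981i, 6, 2.5000+2.5981i, -1.5000-2.5981i]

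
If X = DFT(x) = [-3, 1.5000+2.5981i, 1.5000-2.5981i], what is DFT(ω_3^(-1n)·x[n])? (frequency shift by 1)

Modulation property: DFT(ω_3^(-1n)·x[n]) = X[(k-1) mod 3], so circularly shift X by 1 positions.

X[k-1] = [1.5000-2.5981i, -3, 1.5000+2.5981i]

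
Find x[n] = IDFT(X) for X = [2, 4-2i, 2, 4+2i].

x[n] = (1/4) Σ(k=0 to 3) X[k] · e^(2πikn/4)

Computing each x[n]:
x[0] = 3
x[1] = 1
x[2] = -1
x[3] = -1

x = [3, 1, -1, -1]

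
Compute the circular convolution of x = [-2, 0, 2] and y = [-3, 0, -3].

(x ⊛ y)[n] = Σ(m=0 to 2) x[m] · y[(n-m) mod 3]

Computing each output sample:
(x ⊛ y)[0] = 6
(x ⊛ y)[1] = -6
(x ⊛ y)[2] = 0

x ⊛ y = [6, -6, 0]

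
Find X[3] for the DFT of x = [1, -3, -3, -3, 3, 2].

X[3] = Σ(n=0 to 5) x[n] · ω_6^(3n) where ω_6 = e^(-2πi/6)
= (1)·ω_6^0 + (-3)·ω_6^3 + (-3)·ω_6^6 + (-3)·ω_6^9 + (3)·ω_6^12 + (2)·ω_6^15

X[3] = 5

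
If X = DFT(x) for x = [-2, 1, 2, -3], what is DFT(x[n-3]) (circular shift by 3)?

Time shift by 3: X_shifted[k] = ω_4^(3k) · X[k]
Shifted x = [1, 2, -3, -2]

DFT(x[n-3]) = [-2, 4-4i, -2, 4+4i]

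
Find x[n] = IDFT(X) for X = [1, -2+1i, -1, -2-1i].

x[n] = (1/4) Σ(k=0 to 3) X[k] · e^(2πikn/4)

Computing each x[n]:
x[0] = -1
x[1] = 0
x[2] = 1
x[3] = 1

x = [-1, 0, 1, 1]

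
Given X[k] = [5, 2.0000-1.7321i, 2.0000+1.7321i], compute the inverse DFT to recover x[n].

x[n] = (1/3) Σ(k=0 to 2) X[k] · e^(2πikn/3)

Computing each x[n]:
x[0] = 3
x[1] = 2
x[2] = 0

x = [3, 2, 0]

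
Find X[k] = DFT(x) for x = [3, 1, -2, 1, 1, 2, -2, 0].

X[k] = Σ(n=0 to 7) x[n] · ω_8^(nk)
where ω_8 = e^(-2πi/8)

Computing each X[k]:
X[0] = 4
X[1] = 0.5858
X[2] = 8-2i
X[3] = 3.4142
X[4] = -4
X[5] = 3.4142
X[6] = 8+2i
X[7] = 0.5858

X = [4, 0.5858, 8-2i, 3.4142, -4, 3.4142, 8+2i, 0.5858]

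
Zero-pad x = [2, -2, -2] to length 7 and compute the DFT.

Original 3-point DFT: [-2, 4, 4]
Zero-padded 7-point DFT provides frequency interpolation.

DFT_7([x, 0, ...]) = [-2, 1.1981+3.5135i, 4.2470+1.0821i, 2.5550-0.6959i, 2.5550+0.6959i, 4.2470-1.0821i, 1.1981-3.5135i]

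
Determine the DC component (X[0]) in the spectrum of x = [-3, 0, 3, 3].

X[0] = Σ(n=0 to 3) x[n] · ω_4^0 = Σ x[n]
= (-3) + (0) + (3) + (3)

X[0] = 3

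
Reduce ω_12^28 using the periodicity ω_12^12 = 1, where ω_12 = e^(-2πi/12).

Since ω_12^12 = 1, powers reduce modulo 12.
28 mod 12 = 4
So ω_12^28 = ω_12^4 = e^(-2πi·4/12)

ω_12^28 = ω_12^4 = -0.5000-0.8660i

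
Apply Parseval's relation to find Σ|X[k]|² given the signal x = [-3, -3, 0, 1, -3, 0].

Parseval: Σ|x[n]|² = (1/N)Σ|X[k]|², so Σ|X[k]|² = N·Σ|x[n]|² = 6·28.0000

Σ|X[k]|² = N·Σ|x[n]|² = 6·28.0000 = 168.0000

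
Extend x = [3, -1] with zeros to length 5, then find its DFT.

Original 2-point DFT: [2, 4]
Zero-padded 5-point DFT provides frequency interpolation.

DFT_5([x, 0, ...]) = [2, 2.6910+0.9511i, 3.8090+0.5878i, 3.8090-0.5878i, 2.6910-0.9511i]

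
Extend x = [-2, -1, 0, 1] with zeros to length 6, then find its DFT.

Original 4-point DFT: [-2, -2+2i, -2, -2-2i]
Zero-padded 6-point DFT provides frequency interpolation.

DFT_6([x, 0, ...]) = [-2, -3.5000+0.8660i, -0.5000+0.8660i, -2, -0.5000-0.8660i, -3.5000-0.8660i]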